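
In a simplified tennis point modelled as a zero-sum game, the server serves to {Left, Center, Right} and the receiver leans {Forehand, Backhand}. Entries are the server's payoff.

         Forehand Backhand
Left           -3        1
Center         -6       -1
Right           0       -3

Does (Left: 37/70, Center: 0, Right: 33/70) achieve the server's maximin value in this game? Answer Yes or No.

No

Against Forehand this mix gives (37/70)·(-3) + (33/70)·0 = -111/70.
Against Backhand this mix gives (37/70)·1 + (33/70)·(-3) = -31/35.
The receiver will play Forehand, holding the server to -111/70. Shifting weight toward the row that does better against Forehand would raise this floor (the equalizing mix achieves -9/7 against both Forehand and Backhand), so the proposed strategy is not optimal.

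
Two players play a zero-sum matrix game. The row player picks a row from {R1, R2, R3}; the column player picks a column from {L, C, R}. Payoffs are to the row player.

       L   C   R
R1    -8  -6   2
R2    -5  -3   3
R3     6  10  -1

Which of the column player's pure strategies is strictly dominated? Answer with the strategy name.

L holds the row player's payoff strictly below C in every row: -8 < -6, -5 < -3, 6 < 10.
So C is strictly dominated for the column player.

C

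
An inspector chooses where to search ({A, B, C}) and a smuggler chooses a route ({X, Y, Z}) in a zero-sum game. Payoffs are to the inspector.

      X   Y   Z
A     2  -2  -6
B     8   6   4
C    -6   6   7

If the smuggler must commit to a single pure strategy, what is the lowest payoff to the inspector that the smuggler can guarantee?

Column maxima: X → 8, Y → 6, Z → 7.
The smallest of these is 6.

6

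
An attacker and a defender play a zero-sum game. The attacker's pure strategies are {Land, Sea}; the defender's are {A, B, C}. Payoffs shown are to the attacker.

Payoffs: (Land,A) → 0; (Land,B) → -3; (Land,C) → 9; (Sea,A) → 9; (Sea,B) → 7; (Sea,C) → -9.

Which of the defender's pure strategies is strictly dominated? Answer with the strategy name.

A

B holds the attacker's payoff strictly below A in every row: -3 < 0, 7 < 9.
So A is strictly dominated for the defender.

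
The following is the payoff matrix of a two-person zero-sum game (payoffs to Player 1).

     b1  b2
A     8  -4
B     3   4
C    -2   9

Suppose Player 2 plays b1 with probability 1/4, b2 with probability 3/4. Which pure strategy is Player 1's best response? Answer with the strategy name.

C

Expected payoff of A: (1/4)·8 + (3/4)·(-4) = -1.
Expected payoff of B: (1/4)·3 + (3/4)·4 = 15/4.
Expected payoff of C: (1/4)·(-2) + (3/4)·9 = 25/4.
The largest is 25/4, so Player 1's best response is C.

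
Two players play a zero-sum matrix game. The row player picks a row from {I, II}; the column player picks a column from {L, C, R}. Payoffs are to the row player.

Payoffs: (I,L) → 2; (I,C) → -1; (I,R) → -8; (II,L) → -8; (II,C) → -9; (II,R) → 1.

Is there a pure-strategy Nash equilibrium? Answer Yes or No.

Row minima: I → -8, II → -9; maximin = -8.
Column maxima: L → 2, C → -1, R → 1; minimax = -1.
-8 ≠ -1, so no pure-strategy equilibrium exists.

No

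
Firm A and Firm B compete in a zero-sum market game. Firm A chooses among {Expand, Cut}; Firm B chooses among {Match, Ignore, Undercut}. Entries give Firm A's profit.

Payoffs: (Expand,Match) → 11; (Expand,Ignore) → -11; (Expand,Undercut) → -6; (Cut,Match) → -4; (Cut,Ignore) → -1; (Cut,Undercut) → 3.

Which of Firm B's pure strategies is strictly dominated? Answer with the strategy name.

Undercut

Ignore holds Firm A's payoff strictly below Undercut in every row: -11 < -6, -1 < 3.
So Undercut is strictly dominated for Firm B.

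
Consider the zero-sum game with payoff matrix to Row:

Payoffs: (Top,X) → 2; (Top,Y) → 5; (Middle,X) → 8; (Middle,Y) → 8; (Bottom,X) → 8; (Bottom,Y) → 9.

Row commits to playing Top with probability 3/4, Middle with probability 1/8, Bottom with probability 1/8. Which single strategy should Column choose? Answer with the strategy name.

X

If Column plays X, Row's expected payoff is (3/4)·2 + (1/8)·8 + (1/8)·8 = 7/2.
If Column plays Y, Row's expected payoff is (3/4)·5 + (1/8)·8 + (1/8)·9 = 47/8.
Column minimizes Row's payoff; the smallest is 7/2, so the best response is X.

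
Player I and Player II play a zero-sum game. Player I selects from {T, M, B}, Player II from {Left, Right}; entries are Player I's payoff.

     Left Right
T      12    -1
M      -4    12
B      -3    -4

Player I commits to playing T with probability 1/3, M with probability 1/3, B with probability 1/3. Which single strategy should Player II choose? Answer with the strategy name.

Left

If Player II plays Left, Player I's expected payoff is (1/3)·12 + (1/3)·(-4) + (1/3)·(-3) = 5/3.
If Player II plays Right, Player I's expected payoff is (1/3)·(-1) + (1/3)·12 + (1/3)·(-4) = 7/3.
Player II minimizes Player I's payoff; the smallest is 5/3, so the best response is Left.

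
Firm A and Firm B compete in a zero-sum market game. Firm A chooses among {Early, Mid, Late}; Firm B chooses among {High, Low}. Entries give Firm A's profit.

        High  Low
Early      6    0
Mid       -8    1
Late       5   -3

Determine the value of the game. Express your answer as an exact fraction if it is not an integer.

2/5

Row minima: Early → 0, Mid → -8, Late → -3; maximin = 0.
Column maxima: High → 6, Low → 1; minimax = 1.
0 ≠ 1, so there is no saddle point; optimal play is mixed.
Late is strictly dominated by Early, so Firm A never plays it.
On the remaining 2×2 (Early, Mid vs High, Low):
Let Firm A play Early with probability p. Expected payoff against High: 6p + (-8)(1−p) = 14p − 8; against Low: 0p + 1(1−p) = −p + 1.
Setting these equal: 14p − 8 = −p + 1 ⇒ 15p = 9 ⇒ p = 3/5, and the value is (14)·(3/5) − 8 = 2/5.
For Firm B: with q = P(High), equating Early's and Mid's payoffs gives 6q = −9q + 1 ⇒ q = 1/15.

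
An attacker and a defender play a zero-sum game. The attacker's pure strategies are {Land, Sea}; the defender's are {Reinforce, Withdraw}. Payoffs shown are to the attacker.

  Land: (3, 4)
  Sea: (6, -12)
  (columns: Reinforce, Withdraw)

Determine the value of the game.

Row minima: Land → 3, Sea → -12; maximin = 3.
Column maxima: Reinforce → 6, Withdraw → 4; minimax = 4.
3 ≠ 4, so there is no saddle point; optimal play is mixed.
Let the attacker play Land with probability p. Expected payoff against Reinforce: 3p + 6(1−p) = −3p + 6; against Withdraw: 4p + (-12)(1−p) = 16p − 12.
Setting these equal: −3p + 6 = 16p − 12 ⇒ −19p = -18 ⇒ p = 18/19, and the value is (-3)·(18/19) + 6 = 60/19.
For the defender: with q = P(Reinforce), equating Land's and Sea's payoffs gives −q + 4 = 18q − 12 ⇒ q = 16/19.

60/19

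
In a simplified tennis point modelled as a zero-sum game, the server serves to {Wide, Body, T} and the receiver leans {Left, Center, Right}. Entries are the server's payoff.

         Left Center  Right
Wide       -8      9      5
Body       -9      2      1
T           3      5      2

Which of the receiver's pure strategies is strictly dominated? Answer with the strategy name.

Left holds the server's payoff strictly below Center in every row: -8 < 9, -9 < 2, 3 < 5.
So Center is strictly dominated for the receiver.

Center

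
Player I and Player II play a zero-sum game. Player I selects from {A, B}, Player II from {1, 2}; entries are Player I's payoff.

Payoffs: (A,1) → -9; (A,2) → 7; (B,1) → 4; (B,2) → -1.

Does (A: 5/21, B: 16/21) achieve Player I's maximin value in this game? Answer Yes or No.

Yes

Against 1 this mix gives (5/21)·(-9) + (16/21)·4 = 19/21.
Against 2 this mix gives (5/21)·7 + (16/21)·(-1) = 19/21.
All of Player II's active replies (1, 2) yield 19/21, and no column does worse for Player I. The mix makes Player II indifferent and guarantees 19/21, so it is optimal.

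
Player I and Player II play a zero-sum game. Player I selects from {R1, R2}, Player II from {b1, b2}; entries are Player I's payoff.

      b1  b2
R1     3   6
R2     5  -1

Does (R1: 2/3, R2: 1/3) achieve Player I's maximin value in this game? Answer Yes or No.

Against b1 this mix gives (2/3)·3 + (1/3)·5 = 11/3.
Against b2 this mix gives (2/3)·6 + (1/3)·(-1) = 11/3.
All of Player II's active replies (b1, b2) yield 11/3, and no column does worse for Player I. The mix makes Player II indifferent and guarantees 11/3, so it is optimal.

Yes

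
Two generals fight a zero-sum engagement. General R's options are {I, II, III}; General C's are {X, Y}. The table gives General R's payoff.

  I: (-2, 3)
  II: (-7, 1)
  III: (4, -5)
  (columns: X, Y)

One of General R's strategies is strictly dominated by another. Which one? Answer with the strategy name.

I gives a strictly higher payoff than II against every column: -2 > -7, 3 > 1.
So II is strictly dominated and General R never plays it.

II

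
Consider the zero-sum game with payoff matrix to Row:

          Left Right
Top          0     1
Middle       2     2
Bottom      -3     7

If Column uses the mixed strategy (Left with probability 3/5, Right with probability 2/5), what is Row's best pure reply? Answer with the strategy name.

Expected payoff of Top: (3/5)·0 + (2/5)·1 = 2/5.
Expected payoff of Middle: (3/5)·2 + (2/5)·2 = 2.
Expected payoff of Bottom: (3/5)·(-3) + (2/5)·7 = 1.
The largest is 2, so Row's best response is Middle.

Middle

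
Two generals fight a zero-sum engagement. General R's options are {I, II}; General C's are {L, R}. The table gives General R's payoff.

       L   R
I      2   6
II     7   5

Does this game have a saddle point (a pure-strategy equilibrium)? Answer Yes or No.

No

Row minima: I → 2, II → 5; maximin = 5.
Column maxima: L → 7, R → 6; minimax = 6.
5 ≠ 6, so no pure-strategy equilibrium exists.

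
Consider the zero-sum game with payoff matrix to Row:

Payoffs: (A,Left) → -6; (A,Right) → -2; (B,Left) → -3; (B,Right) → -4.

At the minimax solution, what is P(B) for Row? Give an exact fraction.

4/5

Row minima: A → -6, B → -4; maximin = -4.
Column maxima: Left → -3, Right → -2; minimax = -3.
-4 ≠ -3, so there is no saddle point; optimal play is mixed.
Let Row play A with probability p. Expected payoff against Left: (-6)p + (-3)(1−p) = −3p − 3; against Right: (-2)p + (-4)(1−p) = 2p − 4.
Setting these equal: −3p − 3 = 2p − 4 ⇒ −5p = -1 ⇒ p = 1/5, and the value is (-3)·(1/5) − 3 = -18/5.
For Column: with q = P(Left), equating A's and B's payoffs gives −4q − 2 = q − 4 ⇒ q = 2/5.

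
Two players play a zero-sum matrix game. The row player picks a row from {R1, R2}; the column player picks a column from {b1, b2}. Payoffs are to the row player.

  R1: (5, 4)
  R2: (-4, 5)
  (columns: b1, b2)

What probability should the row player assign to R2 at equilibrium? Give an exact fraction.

1/10

Row minima: R1 → 4, R2 → -4; maximin = 4.
Column maxima: b1 → 5, b2 → 5; minimax = 5.
4 ≠ 5, so there is no saddle point; optimal play is mixed.
Let the row player play R1 with probability p. Expected payoff against b1: 5p + (-4)(1−p) = 9p − 4; against b2: 4p + 5(1−p) = −p + 5.
Setting these equal: 9p − 4 = −p + 5 ⇒ 10p = 9 ⇒ p = 9/10, and the value is (9)·(9/10) − 4 = 41/10.
For the column player: with q = P(b1), equating R1's and R2's payoffs gives q + 4 = −9q + 5 ⇒ q = 1/10.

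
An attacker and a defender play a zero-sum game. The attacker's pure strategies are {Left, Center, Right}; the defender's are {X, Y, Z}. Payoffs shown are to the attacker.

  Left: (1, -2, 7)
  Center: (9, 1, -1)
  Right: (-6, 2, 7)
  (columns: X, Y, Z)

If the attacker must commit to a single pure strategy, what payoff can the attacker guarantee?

-1

Row minima: Left → -2, Center → -1, Right → -6.
The best of these is -1.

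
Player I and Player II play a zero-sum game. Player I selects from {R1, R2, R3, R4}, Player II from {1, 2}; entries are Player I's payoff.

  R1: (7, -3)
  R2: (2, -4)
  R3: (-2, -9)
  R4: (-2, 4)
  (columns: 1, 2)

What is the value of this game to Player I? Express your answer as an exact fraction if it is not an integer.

11/8

Row minima: R1 → -3, R2 → -4, R3 → -9, R4 → -2; maximin = -2.
Column maxima: 1 → 7, 2 → 4; minimax = 4.
-2 ≠ 4, so there is no saddle point; optimal play is mixed.
R2 is strictly dominated by R1, so Player I never plays it.
R3 is strictly dominated by R1, so Player I never plays it.
On the remaining 2×2 (R1, R4 vs 1, 2):
Let Player I play R1 with probability p. Expected payoff against 1: 7p + (-2)(1−p) = 9p − 2; against 2: (-3)p + 4(1−p) = −7p + 4.
Setting these equal: 9p − 2 = −7p + 4 ⇒ 16p = 6 ⇒ p = 3/8, and the value is (9)·(3/8) − 2 = 11/8.
For Player II: with q = P(1), equating R1's and R4's payoffs gives 10q − 3 = −6q + 4 ⇒ q = 7/16.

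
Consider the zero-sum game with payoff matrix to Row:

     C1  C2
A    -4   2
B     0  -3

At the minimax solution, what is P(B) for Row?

Row minima: A → -4, B → -3; maximin = -3.
Column maxima: C1 → 0, C2 → 2; minimax = 0.
-3 ≠ 0, so there is no saddle point; optimal play is mixed.
Let Row play A with probability p. Expected payoff against C1: (-4)p + 0(1−p) = −4p; against C2: 2p + (-3)(1−p) = 5p − 3.
Setting these equal: −4p = 5p − 3 ⇒ −9p = -3 ⇒ p = 1/3, and the value is (-4)·(1/3) = -4/3.
For Column: with q = P(C1), equating A's and B's payoffs gives −6q + 2 = 3q − 3 ⇒ q = 5/9.

2/3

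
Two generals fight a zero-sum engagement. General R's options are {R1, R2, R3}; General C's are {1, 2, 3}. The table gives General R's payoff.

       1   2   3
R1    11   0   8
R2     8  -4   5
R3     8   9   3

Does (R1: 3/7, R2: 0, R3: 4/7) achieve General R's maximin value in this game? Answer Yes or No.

Against 1 this mix gives (3/7)·11 + (4/7)·8 = 65/7.
Against 2 this mix gives (3/7)·0 + (4/7)·9 = 36/7.
Against 3 this mix gives (3/7)·8 + (4/7)·3 = 36/7.
All of General C's active replies (2, 3) yield 36/7, and no column does worse for General R. The mix makes General C indifferent and guarantees 36/7, so it is optimal.

Yes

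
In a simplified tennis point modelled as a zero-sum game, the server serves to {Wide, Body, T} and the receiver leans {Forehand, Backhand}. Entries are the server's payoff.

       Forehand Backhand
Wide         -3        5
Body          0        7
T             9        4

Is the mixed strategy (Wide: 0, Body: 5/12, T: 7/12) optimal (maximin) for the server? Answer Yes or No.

Yes

Against Forehand this mix gives (5/12)·0 + (7/12)·9 = 21/4.
Against Backhand this mix gives (5/12)·7 + (7/12)·4 = 21/4.
All of the receiver's active replies (Forehand, Backhand) yield 21/4, and no column does worse for the server. The mix makes the receiver indifferent and guarantees 21/4, so it is optimal.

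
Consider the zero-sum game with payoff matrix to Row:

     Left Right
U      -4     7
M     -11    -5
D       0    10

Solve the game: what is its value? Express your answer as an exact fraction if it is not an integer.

Row minima: U → -4, M → -11, D → 0; maximin = 0.
Column maxima: Left → 0, Right → 10; minimax = 0.
Since maximin = minimax = 0, there is a saddle point and the value is 0.

0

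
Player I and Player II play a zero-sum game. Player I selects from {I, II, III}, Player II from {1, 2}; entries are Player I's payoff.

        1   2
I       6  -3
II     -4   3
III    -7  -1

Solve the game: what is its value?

3/8

Row minima: I → -3, II → -4, III → -7; maximin = -3.
Column maxima: 1 → 6, 2 → 3; minimax = 3.
-3 ≠ 3, so there is no saddle point; optimal play is mixed.
III is strictly dominated by II, so Player I never plays it.
On the remaining 2×2 (I, II vs 1, 2):
Let Player I play I with probability p. Expected payoff against 1: 6p + (-4)(1−p) = 10p − 4; against 2: (-3)p + 3(1−p) = −6p + 3.
Setting these equal: 10p − 4 = −6p + 3 ⇒ 16p = 7 ⇒ p = 7/16, and the value is (10)·(7/16) − 4 = 3/8.
For Player II: with q = P(1), equating I's and II's payoffs gives 9q − 3 = −7q + 3 ⇒ q = 3/8.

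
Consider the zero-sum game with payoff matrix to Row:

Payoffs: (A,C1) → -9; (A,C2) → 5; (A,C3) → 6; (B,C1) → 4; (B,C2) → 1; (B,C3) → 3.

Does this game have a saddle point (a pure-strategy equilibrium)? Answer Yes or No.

No

Row minima: A → -9, B → 1; maximin = 1.
Column maxima: C1 → 4, C2 → 5, C3 → 6; minimax = 4.
1 ≠ 4, so no pure-strategy equilibrium exists.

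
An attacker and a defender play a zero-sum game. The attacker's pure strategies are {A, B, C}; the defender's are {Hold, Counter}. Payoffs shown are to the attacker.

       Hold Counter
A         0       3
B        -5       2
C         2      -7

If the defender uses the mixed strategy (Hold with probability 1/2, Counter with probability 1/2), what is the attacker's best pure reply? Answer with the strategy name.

A

Expected payoff of A: (1/2)·0 + (1/2)·3 = 3/2.
Expected payoff of B: (1/2)·(-5) + (1/2)·2 = -3/2.
Expected payoff of C: (1/2)·2 + (1/2)·(-7) = -5/2.
The largest is 3/2, so the attacker's best response is A.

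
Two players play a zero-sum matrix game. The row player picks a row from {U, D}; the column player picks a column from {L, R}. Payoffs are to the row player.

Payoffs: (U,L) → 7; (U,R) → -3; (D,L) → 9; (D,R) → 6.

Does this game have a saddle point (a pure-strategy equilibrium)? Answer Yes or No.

Row minima: U → -3, D → 6; maximin = 6.
Column maxima: L → 9, R → 6; minimax = 6.
maximin = minimax = 6, so a saddle point exists.

Yes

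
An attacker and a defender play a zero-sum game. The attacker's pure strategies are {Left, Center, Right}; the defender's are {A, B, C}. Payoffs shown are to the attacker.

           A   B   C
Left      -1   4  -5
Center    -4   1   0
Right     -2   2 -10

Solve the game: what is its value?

Row minima: Left → -5, Center → -4, Right → -10; maximin = -4.
Column maxima: A → -1, B → 4, C → 0; minimax = -1.
-4 ≠ -1, so there is no saddle point; optimal play is mixed.
Right is strictly dominated by Left, so the attacker never plays it.
B is strictly dominated by A (it gives the attacker strictly more in every row), so the defender never plays it.
On the remaining 2×2 (Left, Center vs A, C):
Let the attacker play Left with probability p. Expected payoff against A: (-1)p + (-4)(1−p) = 3p − 4; against C: (-5)p + 0(1−p) = −5p.
Setting these equal: 3p − 4 = −5p ⇒ 8p = 4 ⇒ p = 1/2, and the value is (3)·(1/2) − 4 = -5/2.
For the defender: with q = P(A), equating Left's and Center's payoffs gives 4q − 5 = −4q ⇒ q = 5/8.

-5/2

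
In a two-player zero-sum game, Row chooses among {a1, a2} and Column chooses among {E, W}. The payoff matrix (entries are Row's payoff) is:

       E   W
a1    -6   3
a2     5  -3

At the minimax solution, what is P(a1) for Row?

Row minima: a1 → -6, a2 → -3; maximin = -3.
Column maxima: E → 5, W → 3; minimax = 3.
-3 ≠ 3, so there is no saddle point; optimal play is mixed.
Let Row play a1 with probability p. Expected payoff against E: (-6)p + 5(1−p) = −11p + 5; against W: 3p + (-3)(1−p) = 6p − 3.
Setting these equal: −11p + 5 = 6p − 3 ⇒ −17p = -8 ⇒ p = 8/17, and the value is (-11)·(8/17) + 5 = -3/17.
For Column: with q = P(E), equating a1's and a2's payoffs gives −9q + 3 = 8q − 3 ⇒ q = 6/17.

8/17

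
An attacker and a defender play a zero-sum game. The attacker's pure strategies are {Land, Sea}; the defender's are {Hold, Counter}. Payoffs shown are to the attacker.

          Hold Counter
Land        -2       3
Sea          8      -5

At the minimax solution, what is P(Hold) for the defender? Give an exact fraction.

4/9

Row minima: Land → -2, Sea → -5; maximin = -2.
Column maxima: Hold → 8, Counter → 3; minimax = 3.
-2 ≠ 3, so there is no saddle point; optimal play is mixed.
Let the attacker play Land with probability p. Expected payoff against Hold: (-2)p + 8(1−p) = −10p + 8; against Counter: 3p + (-5)(1−p) = 8p − 5.
Setting these equal: −10p + 8 = 8p − 5 ⇒ −18p = -13 ⇒ p = 13/18, and the value is (-10)·(13/18) + 8 = 7/9.
For the defender: with q = P(Hold), equating Land's and Sea's payoffs gives −5q + 3 = 13q − 5 ⇒ q = 4/9.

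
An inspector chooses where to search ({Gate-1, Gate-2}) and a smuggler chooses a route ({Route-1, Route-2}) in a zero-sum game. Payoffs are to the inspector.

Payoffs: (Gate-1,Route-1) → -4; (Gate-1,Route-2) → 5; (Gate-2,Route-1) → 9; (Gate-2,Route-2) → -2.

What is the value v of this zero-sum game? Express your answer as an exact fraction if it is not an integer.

37/20

Row minima: Gate-1 → -4, Gate-2 → -2; maximin = -2.
Column maxima: Route-1 → 9, Route-2 → 5; minimax = 5.
-2 ≠ 5, so there is no saddle point; optimal play is mixed.
Let the inspector play Gate-1 with probability p. Expected payoff against Route-1: (-4)p + 9(1−p) = −13p + 9; against Route-2: 5p + (-2)(1−p) = 7p − 2.
Setting these equal: −13p + 9 = 7p − 2 ⇒ −20p = -11 ⇒ p = 11/20, and the value is (-13)·(11/20) + 9 = 37/20.
For the smuggler: with q = P(Route-1), equating Gate-1's and Gate-2's payoffs gives −9q + 5 = 11q − 2 ⇒ q = 7/20.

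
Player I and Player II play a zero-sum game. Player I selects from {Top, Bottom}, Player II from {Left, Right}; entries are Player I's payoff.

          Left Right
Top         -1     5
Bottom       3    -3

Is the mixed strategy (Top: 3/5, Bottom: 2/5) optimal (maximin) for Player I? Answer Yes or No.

Against Left this mix gives (3/5)·(-1) + (2/5)·3 = 3/5.
Against Right this mix gives (3/5)·5 + (2/5)·(-3) = 9/5.
Player II will play Left, holding Player I to 3/5. Shifting weight toward the row that does better against Left would raise this floor (the equalizing mix achieves 1 against both Left and Right), so the proposed strategy is not optimal.

No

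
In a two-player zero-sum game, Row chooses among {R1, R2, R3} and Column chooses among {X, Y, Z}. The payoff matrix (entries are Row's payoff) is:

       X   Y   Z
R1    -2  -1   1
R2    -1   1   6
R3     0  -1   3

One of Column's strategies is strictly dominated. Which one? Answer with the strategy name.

X holds Row's payoff strictly below Z in every row: -2 < 1, -1 < 6, 0 < 3.
So Z is strictly dominated for Column.

Z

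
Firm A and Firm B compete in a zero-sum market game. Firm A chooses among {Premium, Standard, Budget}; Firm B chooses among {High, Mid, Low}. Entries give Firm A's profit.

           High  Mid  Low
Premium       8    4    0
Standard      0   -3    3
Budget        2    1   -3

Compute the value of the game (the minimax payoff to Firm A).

Row minima: Premium → 0, Standard → -3, Budget → -3; maximin = 0.
Column maxima: High → 8, Mid → 4, Low → 3; minimax = 3.
0 ≠ 3, so there is no saddle point; optimal play is mixed.
Budget is strictly dominated by Premium, so Firm A never plays it.
High is strictly dominated by Mid (it gives Firm A strictly more in every row), so Firm B never plays it.
On the remaining 2×2 (Premium, Standard vs Mid, Low):
Let Firm A play Premium with probability p. Expected payoff against Mid: 4p + (-3)(1−p) = 7p − 3; against Low: 0p + 3(1−p) = −3p + 3.
Setting these equal: 7p − 3 = −3p + 3 ⇒ 10p = 6 ⇒ p = 3/5, and the value is (7)·(3/5) − 3 = 6/5.
For Firm B: with q = P(Mid), equating Premium's and Standard's payoffs gives 4q = −6q + 3 ⇒ q = 3/10.

6/5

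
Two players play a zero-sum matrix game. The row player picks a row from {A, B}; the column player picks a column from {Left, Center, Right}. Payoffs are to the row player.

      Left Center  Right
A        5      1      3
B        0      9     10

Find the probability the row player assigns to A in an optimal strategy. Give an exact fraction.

Row minima: A → 1, B → 0; maximin = 1.
Column maxima: Left → 5, Center → 9, Right → 10; minimax = 5.
1 ≠ 5, so there is no saddle point; optimal play is mixed.
Right is strictly dominated by Center (it gives the row player strictly more in every row), so the column player never plays it.
On the remaining 2×2 (A, B vs Left, Center):
Let the row player play A with probability p. Expected payoff against Left: 5p + 0(1−p) = 5p; against Center: 1p + 9(1−p) = −8p + 9.
Setting these equal: 5p = −8p + 9 ⇒ 13p = 9 ⇒ p = 9/13, and the value is (5)·(9/13) = 45/13.
For the column player: with q = P(Left), equating A's and B's payoffs gives 4q + 1 = −9q + 9 ⇒ q = 8/13.

9/13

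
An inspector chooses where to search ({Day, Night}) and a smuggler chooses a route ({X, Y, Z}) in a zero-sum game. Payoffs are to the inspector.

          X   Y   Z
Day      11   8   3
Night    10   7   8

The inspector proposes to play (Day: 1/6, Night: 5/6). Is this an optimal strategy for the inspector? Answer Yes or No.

Yes

Against X this mix gives (1/6)·11 + (5/6)·10 = 61/6.
Against Y this mix gives (1/6)·8 + (5/6)·7 = 43/6.
Against Z this mix gives (1/6)·3 + (5/6)·8 = 43/6.
All of the smuggler's active replies (Y, Z) yield 43/6, and no column does worse for the inspector. The mix makes the smuggler indifferent and guarantees 43/6, so it is optimal.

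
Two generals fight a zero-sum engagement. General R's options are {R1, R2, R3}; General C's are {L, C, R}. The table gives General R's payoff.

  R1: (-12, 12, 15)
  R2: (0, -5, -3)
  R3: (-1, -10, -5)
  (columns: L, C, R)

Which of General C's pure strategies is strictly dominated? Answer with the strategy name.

R

C holds General R's payoff strictly below R in every row: 12 < 15, -5 < -3, -10 < -5.
So R is strictly dominated for General C.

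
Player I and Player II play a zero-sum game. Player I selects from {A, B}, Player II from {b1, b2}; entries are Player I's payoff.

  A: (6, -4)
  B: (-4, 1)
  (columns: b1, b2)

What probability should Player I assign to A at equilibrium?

Row minima: A → -4, B → -4; maximin = -4.
Column maxima: b1 → 6, b2 → 1; minimax = 1.
-4 ≠ 1, so there is no saddle point; optimal play is mixed.
Let Player I play A with probability p. Expected payoff against b1: 6p + (-4)(1−p) = 10p − 4; against b2: (-4)p + 1(1−p) = −5p + 1.
Setting these equal: 10p − 4 = −5p + 1 ⇒ 15p = 5 ⇒ p = 1/3, and the value is (10)·(1/3) − 4 = -2/3.
For Player II: with q = P(b1), equating A's and B's payoffs gives 10q − 4 = −5q + 1 ⇒ q = 1/3.

1/3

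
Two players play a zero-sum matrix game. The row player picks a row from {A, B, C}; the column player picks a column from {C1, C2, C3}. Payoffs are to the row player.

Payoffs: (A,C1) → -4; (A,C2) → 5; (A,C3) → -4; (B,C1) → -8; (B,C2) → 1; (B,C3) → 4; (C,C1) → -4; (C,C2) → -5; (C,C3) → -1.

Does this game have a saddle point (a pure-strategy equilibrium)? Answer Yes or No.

Row minima: A → -4, B → -8, C → -5; maximin = -4.
Column maxima: C1 → -4, C2 → 5, C3 → 4; minimax = -4.
maximin = minimax = -4, so a saddle point exists.

Yes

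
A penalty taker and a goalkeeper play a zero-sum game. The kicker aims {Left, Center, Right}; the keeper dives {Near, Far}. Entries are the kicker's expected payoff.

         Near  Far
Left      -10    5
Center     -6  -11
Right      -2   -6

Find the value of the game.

-70/19

Row minima: Left → -10, Center → -11, Right → -6; maximin = -6.
Column maxima: Near → -2, Far → 5; minimax = -2.
-6 ≠ -2, so there is no saddle point; optimal play is mixed.
Center is strictly dominated by Right, so the kicker never plays it.
On the remaining 2×2 (Left, Right vs Near, Far):
Let the kicker play Left with probability p. Expected payoff against Near: (-10)p + (-2)(1−p) = −8p − 2; against Far: 5p + (-6)(1−p) = 11p − 6.
Setting these equal: −8p − 2 = 11p − 6 ⇒ −19p = -4 ⇒ p = 4/19, and the value is (-8)·(4/19) − 2 = -70/19.
For the keeper: with q = P(Near), equating Left's and Right's payoffs gives −15q + 5 = 4q − 6 ⇒ q = 11/19.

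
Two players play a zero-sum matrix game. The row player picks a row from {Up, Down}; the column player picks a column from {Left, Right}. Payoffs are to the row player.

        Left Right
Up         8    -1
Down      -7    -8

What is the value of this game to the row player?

Row minima: Up → -1, Down → -8; maximin = -1.
Column maxima: Left → 8, Right → -1; minimax = -1.
Since maximin = minimax = -1, there is a saddle point and the value is -1.

-1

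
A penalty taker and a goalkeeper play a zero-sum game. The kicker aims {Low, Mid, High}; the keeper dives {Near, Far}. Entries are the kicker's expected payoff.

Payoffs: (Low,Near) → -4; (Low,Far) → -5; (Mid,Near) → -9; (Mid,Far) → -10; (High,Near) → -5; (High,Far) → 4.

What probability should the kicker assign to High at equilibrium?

1/10

Row minima: Low → -5, Mid → -10, High → -5; maximin = -5.
Column maxima: Near → -4, Far → 4; minimax = -4.
-5 ≠ -4, so there is no saddle point; optimal play is mixed.
Mid is strictly dominated by Low, so the kicker never plays it.
On the remaining 2×2 (Low, High vs Near, Far):
Let the kicker play Low with probability p. Expected payoff against Near: (-4)p + (-5)(1−p) = p − 5; against Far: (-5)p + 4(1−p) = −9p + 4.
Setting these equal: p − 5 = −9p + 4 ⇒ 10p = 9 ⇒ p = 9/10, and the value is (1)·(9/10) − 5 = -41/10.
For the keeper: with q = P(Near), equating Low's and High's payoffs gives q − 5 = −9q + 4 ⇒ q = 9/10.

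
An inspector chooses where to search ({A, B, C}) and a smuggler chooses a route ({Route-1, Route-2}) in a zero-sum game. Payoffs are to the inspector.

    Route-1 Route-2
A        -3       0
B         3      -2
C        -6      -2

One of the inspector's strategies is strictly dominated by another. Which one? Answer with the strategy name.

A gives a strictly higher payoff than C against every column: -3 > -6, 0 > -2.
So C is strictly dominated and the inspector never plays it.

C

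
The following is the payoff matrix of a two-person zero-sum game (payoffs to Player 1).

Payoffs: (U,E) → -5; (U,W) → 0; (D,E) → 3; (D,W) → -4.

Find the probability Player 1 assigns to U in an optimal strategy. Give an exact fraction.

7/12

Row minima: U → -5, D → -4; maximin = -4.
Column maxima: E → 3, W → 0; minimax = 0.
-4 ≠ 0, so there is no saddle point; optimal play is mixed.
Let Player 1 play U with probability p. Expected payoff against E: (-5)p + 3(1−p) = −8p + 3; against W: 0p + (-4)(1−p) = 4p − 4.
Setting these equal: −8p + 3 = 4p − 4 ⇒ −12p = -7 ⇒ p = 7/12, and the value is (-8)·(7/12) + 3 = -5/3.
For Player 2: with q = P(E), equating U's and D's payoffs gives −5q = 7q − 4 ⇒ q = 1/3.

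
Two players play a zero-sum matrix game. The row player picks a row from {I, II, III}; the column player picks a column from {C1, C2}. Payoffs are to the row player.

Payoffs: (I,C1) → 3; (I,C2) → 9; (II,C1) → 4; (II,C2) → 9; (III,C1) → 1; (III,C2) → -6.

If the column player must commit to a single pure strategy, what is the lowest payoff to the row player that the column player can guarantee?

Column maxima: C1 → 4, C2 → 9.
The smallest of these is 4.

4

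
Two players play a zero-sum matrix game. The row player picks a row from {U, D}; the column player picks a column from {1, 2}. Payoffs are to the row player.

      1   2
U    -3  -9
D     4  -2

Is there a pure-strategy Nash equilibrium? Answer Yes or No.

Row minima: U → -9, D → -2; maximin = -2.
Column maxima: 1 → 4, 2 → -2; minimax = -2.
maximin = minimax = -2, so a saddle point exists.

Yes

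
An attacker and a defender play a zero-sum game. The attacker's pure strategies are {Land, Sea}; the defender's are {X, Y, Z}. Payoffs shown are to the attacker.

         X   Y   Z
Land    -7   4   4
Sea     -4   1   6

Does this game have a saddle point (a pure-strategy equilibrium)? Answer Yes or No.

Yes

Row minima: Land → -7, Sea → -4; maximin = -4.
Column maxima: X → -4, Y → 4, Z → 6; minimax = -4.
maximin = minimax = -4, so a saddle point exists.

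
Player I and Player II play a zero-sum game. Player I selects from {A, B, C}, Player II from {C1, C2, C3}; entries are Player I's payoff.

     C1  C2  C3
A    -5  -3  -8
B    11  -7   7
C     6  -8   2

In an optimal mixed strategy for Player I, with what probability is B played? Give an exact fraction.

5/19

Row minima: A → -8, B → -7, C → -8; maximin = -7.
Column maxima: C1 → 11, C2 → -3, C3 → 7; minimax = -3.
-7 ≠ -3, so there is no saddle point; optimal play is mixed.
C is strictly dominated by B, so Player I never plays it.
C1 is strictly dominated by C3 (it gives Player I strictly more in every row), so Player II never plays it.
On the remaining 2×2 (A, B vs C2, C3):
Let Player I play A with probability p. Expected payoff against C2: (-3)p + (-7)(1−p) = 4p − 7; against C3: (-8)p + 7(1−p) = −15p + 7.
Setting these equal: 4p − 7 = −15p + 7 ⇒ 19p = 14 ⇒ p = 14/19, and the value is (4)·(14/19) − 7 = -77/19.
For Player II: with q = P(C2), equating A's and B's payoffs gives 5q − 8 = −14q + 7 ⇒ q = 15/19.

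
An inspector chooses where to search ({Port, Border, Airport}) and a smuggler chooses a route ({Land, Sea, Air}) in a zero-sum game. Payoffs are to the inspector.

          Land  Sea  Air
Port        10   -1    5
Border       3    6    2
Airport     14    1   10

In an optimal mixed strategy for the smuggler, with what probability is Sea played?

Row minima: Port → -1, Border → 2, Airport → 1; maximin = 2.
Column maxima: Land → 14, Sea → 6, Air → 10; minimax = 6.
2 ≠ 6, so there is no saddle point; optimal play is mixed.
Port is strictly dominated by Airport, so the inspector never plays it.
Land is strictly dominated by Air (it gives the inspector strictly more in every row), so the smuggler never plays it.
On the remaining 2×2 (Border, Airport vs Sea, Air):
Let the inspector play Border with probability p. Expected payoff against Sea: 6p + 1(1−p) = 5p + 1; against Air: 2p + 10(1−p) = −8p + 10.
Setting these equal: 5p + 1 = −8p + 10 ⇒ 13p = 9 ⇒ p = 9/13, and the value is (5)·(9/13) + 1 = 58/13.
For the smuggler: with q = P(Sea), equating Border's and Airport's payoffs gives 4q + 2 = −9q + 10 ⇒ q = 8/13.

8/13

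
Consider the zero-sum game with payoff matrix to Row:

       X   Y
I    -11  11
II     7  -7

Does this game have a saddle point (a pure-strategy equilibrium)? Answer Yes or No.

Row minima: I → -11, II → -7; maximin = -7.
Column maxima: X → 7, Y → 11; minimax = 7.
-7 ≠ 7, so no pure-strategy equilibrium exists.

No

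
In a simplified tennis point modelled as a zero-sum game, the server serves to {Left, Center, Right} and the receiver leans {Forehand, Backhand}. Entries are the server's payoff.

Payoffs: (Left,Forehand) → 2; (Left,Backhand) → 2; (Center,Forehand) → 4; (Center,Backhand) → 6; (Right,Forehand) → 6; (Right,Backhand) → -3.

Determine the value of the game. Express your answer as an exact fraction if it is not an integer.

48/11

Row minima: Left → 2, Center → 4, Right → -3; maximin = 4.
Column maxima: Forehand → 6, Backhand → 6; minimax = 6.
4 ≠ 6, so there is no saddle point; optimal play is mixed.
Left is strictly dominated by Center, so the server never plays it.
On the remaining 2×2 (Center, Right vs Forehand, Backhand):
Let the server play Center with probability p. Expected payoff against Forehand: 4p + 6(1−p) = −2p + 6; against Backhand: 6p + (-3)(1−p) = 9p − 3.
Setting these equal: −2p + 6 = 9p − 3 ⇒ −11p = -9 ⇒ p = 9/11, and the value is (-2)·(9/11) + 6 = 48/11.
For the receiver: with q = P(Forehand), equating Center's and Right's payoffs gives −2q + 6 = 9q − 3 ⇒ q = 9/11.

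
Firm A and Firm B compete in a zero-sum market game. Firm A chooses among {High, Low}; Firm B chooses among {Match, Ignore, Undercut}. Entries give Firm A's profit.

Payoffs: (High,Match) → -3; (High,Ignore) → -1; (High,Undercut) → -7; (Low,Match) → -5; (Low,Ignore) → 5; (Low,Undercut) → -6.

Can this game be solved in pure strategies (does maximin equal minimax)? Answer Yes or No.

Yes

Row minima: High → -7, Low → -6; maximin = -6.
Column maxima: Match → -3, Ignore → 5, Undercut → -6; minimax = -6.
maximin = minimax = -6, so a saddle point exists.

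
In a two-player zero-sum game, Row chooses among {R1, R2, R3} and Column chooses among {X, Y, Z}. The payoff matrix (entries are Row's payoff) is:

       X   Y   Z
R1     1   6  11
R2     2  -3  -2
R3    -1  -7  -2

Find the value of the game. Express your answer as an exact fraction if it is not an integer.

3/2

Row minima: R1 → 1, R2 → -3, R3 → -7; maximin = 1.
Column maxima: X → 2, Y → 6, Z → 11; minimax = 2.
1 ≠ 2, so there is no saddle point; optimal play is mixed.
R3 is strictly dominated by R1, so Row never plays it.
Z is strictly dominated by Y (it gives Row strictly more in every row), so Column never plays it.
On the remaining 2×2 (R1, R2 vs X, Y):
Let Row play R1 with probability p. Expected payoff against X: 1p + 2(1−p) = −p + 2; against Y: 6p + (-3)(1−p) = 9p − 3.
Setting these equal: −p + 2 = 9p − 3 ⇒ −10p = -5 ⇒ p = 1/2, and the value is (-1)·(1/2) + 2 = 3/2.
For Column: with q = P(X), equating R1's and R2's payoffs gives −5q + 6 = 5q − 3 ⇒ q = 9/10.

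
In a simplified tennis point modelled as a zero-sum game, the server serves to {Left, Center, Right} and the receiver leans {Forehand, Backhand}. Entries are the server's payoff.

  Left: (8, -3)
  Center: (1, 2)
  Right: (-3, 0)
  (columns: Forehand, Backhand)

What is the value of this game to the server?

Row minima: Left → -3, Center → 1, Right → -3; maximin = 1.
Column maxima: Forehand → 8, Backhand → 2; minimax = 2.
1 ≠ 2, so there is no saddle point; optimal play is mixed.
Right is strictly dominated by Center, so the server never plays it.
On the remaining 2×2 (Left, Center vs Forehand, Backhand):
Let the server play Left with probability p. Expected payoff against Forehand: 8p + 1(1−p) = 7p + 1; against Backhand: (-3)p + 2(1−p) = −5p + 2.
Setting these equal: 7p + 1 = −5p + 2 ⇒ 12p = 1 ⇒ p = 1/12, and the value is (7)·(1/12) + 1 = 19/12.
For the receiver: with q = P(Forehand), equating Left's and Center's payoffs gives 11q − 3 = −q + 2 ⇒ q = 5/12.

19/12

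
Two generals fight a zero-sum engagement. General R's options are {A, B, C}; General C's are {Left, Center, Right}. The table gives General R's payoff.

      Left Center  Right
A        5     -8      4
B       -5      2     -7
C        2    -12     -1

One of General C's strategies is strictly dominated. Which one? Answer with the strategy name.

Left

Right holds General R's payoff strictly below Left in every row: 4 < 5, -7 < -5, -1 < 2.
So Left is strictly dominated for General C.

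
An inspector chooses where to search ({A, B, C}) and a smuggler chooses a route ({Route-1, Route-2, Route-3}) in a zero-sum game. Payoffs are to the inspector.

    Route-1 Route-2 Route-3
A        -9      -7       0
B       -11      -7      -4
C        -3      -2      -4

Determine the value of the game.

Row minima: A → -9, B → -11, C → -4; maximin = -4.
Column maxima: Route-1 → -3, Route-2 → -2, Route-3 → 0; minimax = -3.
-4 ≠ -3, so there is no saddle point; optimal play is mixed.
Route-2 is strictly dominated by Route-1 (it gives the inspector strictly more in every row), so the smuggler never plays it.
With Route-2 eliminated, B is strictly dominated by A (A gives the inspector strictly more in every remaining column), so the inspector never plays it.
On the remaining 2×2 (A, C vs Route-1, Route-3):
Let the inspector play A with probability p. Expected payoff against Route-1: (-9)p + (-3)(1−p) = −6p − 3; against Route-3: 0p + (-4)(1−p) = 4p − 4.
Setting these equal: −6p − 3 = 4p − 4 ⇒ −10p = -1 ⇒ p = 1/10, and the value is (-6)·(1/10) − 3 = -18/5.
For the smuggler: with q = P(Route-1), equating A's and C's payoffs gives −9q = q − 4 ⇒ q = 2/5.

-18/5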